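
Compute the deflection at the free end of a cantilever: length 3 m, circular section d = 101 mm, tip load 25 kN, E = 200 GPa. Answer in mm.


I = pi * d^4 / 64 = pi * 101^4 / 64 = 5108052.99 mm^4
L = 3000.0 mm, P = 25000.0 N, E = 200000.0 MPa
delta = P * L^3 / (3 * E * I)
= 25000.0 * 3000.0^3 / (3 * 200000.0 * 5108052.99)
= 220.2405 mm

220.2405 mm


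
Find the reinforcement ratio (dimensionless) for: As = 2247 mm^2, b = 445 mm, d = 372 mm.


rho = As / (b * d)
= 2247 / (445 * 372)
= 2247 / 165540
= 0.013574 (dimensionless)

0.013574 (dimensionless)


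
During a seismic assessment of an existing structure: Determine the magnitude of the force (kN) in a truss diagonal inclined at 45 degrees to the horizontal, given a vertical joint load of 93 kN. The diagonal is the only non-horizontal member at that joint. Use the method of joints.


At the joint, only the diagonal has a vertical component, so vertical equilibrium gives:
F * sin(45) = 93
F = 93 / sin(45)
= 93 / 0.707107
= 131.52 kN

131.52 kN


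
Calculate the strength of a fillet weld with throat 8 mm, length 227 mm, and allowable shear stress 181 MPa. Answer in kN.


Strength = throat * length * allowable stress
= 8 * 227 * 181 N
= 328696 N
= 328.7 kN

328.7 kN


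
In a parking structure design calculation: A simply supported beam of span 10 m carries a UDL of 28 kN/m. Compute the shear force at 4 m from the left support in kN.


R_A = w * L / 2 = 28 * 10 / 2 = 140.0 kN
V(x) = R_A - w * x = 140.0 - 28 * 4
= 28.0 kN

28.0 kN


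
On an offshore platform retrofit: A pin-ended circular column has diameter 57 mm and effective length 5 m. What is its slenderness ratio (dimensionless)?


Radius of gyration r = d / 4 = 57 / 4 = 14.25 mm
L_eff = 5000.0 mm
Slenderness ratio = L / r = 5000.0 / 14.25 = 350.88 (dimensionless)

350.88 (dimensionless)


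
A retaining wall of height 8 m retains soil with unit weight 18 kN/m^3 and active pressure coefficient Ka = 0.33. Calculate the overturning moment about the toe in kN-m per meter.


Pa = 0.5 * Ka * gamma * H^2
= 0.5 * 0.33 * 18 * 8^2
= 190.08 kN/m
Arm = H / 3 = 8 / 3 = 2.6667 m
Mo = Pa * arm = Pa * H / 3 = 190.08 * 8 / 3 = 506.88 kN-m/m

506.88 kN-m/m


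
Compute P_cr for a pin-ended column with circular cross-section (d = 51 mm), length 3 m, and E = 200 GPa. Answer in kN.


I = pi * d^4 / 64 = 332086.03 mm^4
L = 3000.0 mm
P_cr = pi^2 * E * I / L^2
= 9.8696 * 200000.0 * 332086.03 / 3000.0^2
= 72834.62 N = 72.8346 kN

72.8346 kN


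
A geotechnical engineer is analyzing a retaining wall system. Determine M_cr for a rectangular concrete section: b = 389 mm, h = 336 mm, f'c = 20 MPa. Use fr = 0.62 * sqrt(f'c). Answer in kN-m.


fr = 0.62 * sqrt(20) = 0.62 * 4.4721 = 2.7727 MPa
I = 389 * 336^3 / 12 = 1229663232.0 mm^4
y_t = 168.0 mm
M_cr = fr * I / y_t = 2.7727 * 1229663232.0 / 168.0 N-mm
= 20.2947 kN-m

20.2947 kN-m


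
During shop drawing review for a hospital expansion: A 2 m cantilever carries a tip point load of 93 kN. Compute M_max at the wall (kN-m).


For a cantilever with a point load at the free end:
M_max = P * L = 93 * 2 = 186 kN-m

186 kN-m


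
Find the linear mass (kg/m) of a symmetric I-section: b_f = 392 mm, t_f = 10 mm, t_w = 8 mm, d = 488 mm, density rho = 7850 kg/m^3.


A_flanges = 2 * 392 * 10 = 7840 mm^2
A_web = (488 - 2 * 10) * 8 = 3744 mm^2
A_total = 7840 + 3744 = 11584 mm^2 = 0.011584 m^2
Weight = rho * A = 7850 * 0.011584 = 90.9344 kg/m

90.9344 kg/m


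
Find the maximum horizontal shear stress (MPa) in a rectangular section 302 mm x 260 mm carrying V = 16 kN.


A = b * h = 302 * 260 = 78520 mm^2
V = 16 kN = 16000.0 N
tau_max = 1.5 * V / A = 1.5 * 16000.0 / 78520
= 0.3057 MPa

0.3057 MPa


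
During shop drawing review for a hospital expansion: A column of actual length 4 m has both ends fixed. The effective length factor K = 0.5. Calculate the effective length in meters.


L_eff = K * L
= 0.5 * 4
= 2.0 m

2.0 m


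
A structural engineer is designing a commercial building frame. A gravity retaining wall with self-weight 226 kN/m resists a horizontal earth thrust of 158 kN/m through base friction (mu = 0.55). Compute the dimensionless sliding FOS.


Resisting force = mu * W = 0.55 * 226 = 124.3 kN/m
FOS = Resisting / Driving = 124.3 / 158
= 0.7867 (dimensionless)

0.7867 (dimensionless)


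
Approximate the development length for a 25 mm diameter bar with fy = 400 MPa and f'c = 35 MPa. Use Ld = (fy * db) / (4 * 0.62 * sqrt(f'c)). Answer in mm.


Ld = (fy * db) / (4 * 0.62 * sqrt(f'c))
= (400 * 25) / (4 * 0.62 * sqrt(35))
= 10000 / 14.6719
= 681.58 mm

681.58 mm


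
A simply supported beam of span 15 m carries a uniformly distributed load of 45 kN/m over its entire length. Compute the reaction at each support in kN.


Total load = w * L = 45 * 15 = 675 kN
By symmetry, each reaction R = total / 2 = 675 / 2 = 337.5 kN

337.5 kN


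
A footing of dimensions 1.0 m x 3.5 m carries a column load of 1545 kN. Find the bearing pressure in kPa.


A = 1.0 * 3.5 = 3.5 m^2
q = P / A = 1545 / 3.5
= 441.4286 kPa

441.4286 kPa


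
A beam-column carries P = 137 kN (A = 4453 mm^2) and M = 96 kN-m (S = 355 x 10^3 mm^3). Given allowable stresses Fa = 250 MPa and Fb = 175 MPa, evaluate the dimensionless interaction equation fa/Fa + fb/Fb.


f_a = P / A = 137000.0 / 4453 = 30.7658 MPa
f_b = M / S = 96000000.0 / 355000.0 = 270.4225 MPa
Ratio = f_a / Fa + f_b / Fb
= 30.7658 / 250 + 270.4225 / 175
= 1.6683 (dimensionless)

1.6683 (dimensionless)


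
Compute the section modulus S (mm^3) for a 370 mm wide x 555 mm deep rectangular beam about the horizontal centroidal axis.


S = b * h^2 / 6
= 370 * 555^2 / 6
= 370 * 308025 / 6
= 18994875.0 mm^3

18994875.0 mm^3


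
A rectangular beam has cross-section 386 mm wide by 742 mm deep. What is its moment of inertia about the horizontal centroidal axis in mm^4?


I = b * h^3 / 12
= 386 * 742^3 / 12
= 386 * 408518488 / 12
= 13140678030.67 mm^4

13140678030.67 mm^4


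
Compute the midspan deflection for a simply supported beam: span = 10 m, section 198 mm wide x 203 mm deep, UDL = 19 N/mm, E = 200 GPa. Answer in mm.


I = 198 * 203^3 / 12 = 138029545.5 mm^4
L = 10000.0 mm, w = 19 N/mm, E = 200000.0 MPa
delta = 5 * w * L^4 / (384 * E * I)
= 5 * 19 * 10000.0^4 / (384 * 200000.0 * 138029545.5)
= 89.617 mm

89.617 mm


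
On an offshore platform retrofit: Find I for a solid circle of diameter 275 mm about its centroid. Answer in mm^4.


r = d / 2 = 275 / 2 = 137.5 mm
I = pi * r^4 / 4 = pi * 137.5^4 / 4
= 280737658.94 mm^4

280737658.94 mm^4


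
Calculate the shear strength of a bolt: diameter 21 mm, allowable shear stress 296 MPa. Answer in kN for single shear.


A = pi * d^2 / 4 = pi * 21^2 / 4 = 346.3606 mm^2
V = f_v * A / 1000 = 296 * 346.3606 / 1000
= 102.5227 kN

102.5227 kN


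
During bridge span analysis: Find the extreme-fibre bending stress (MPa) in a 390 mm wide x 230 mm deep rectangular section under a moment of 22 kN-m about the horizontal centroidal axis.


I = b * h^3 / 12 = 390 * 230^3 / 12 = 395427500.0 mm^4
y = h / 2 = 230 / 2 = 115.0 mm
M = 22 kN-m = 22000000.0 N-mm
sigma = M * y / I = 22000000.0 * 115.0 / 395427500.0
= 6.4 MPa

6.4 MPa


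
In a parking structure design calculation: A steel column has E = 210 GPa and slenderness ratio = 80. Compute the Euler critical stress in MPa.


sigma_cr = pi^2 * E / lambda^2
= 9.8696 * 210000.0 / 80^2
= 9.8696 * 210000.0 / 6400
= 323.8464 MPa

323.8464 MPa


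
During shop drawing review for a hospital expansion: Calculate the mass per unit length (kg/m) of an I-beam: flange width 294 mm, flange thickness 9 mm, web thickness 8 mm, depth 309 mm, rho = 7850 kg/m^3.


A_flanges = 2 * 294 * 9 = 5292 mm^2
A_web = (309 - 2 * 9) * 8 = 2328 mm^2
A_total = 5292 + 2328 = 7620 mm^2 = 0.007620 m^2
Weight = rho * A = 7850 * 0.007620 = 59.817 kg/m

59.817 kg/m


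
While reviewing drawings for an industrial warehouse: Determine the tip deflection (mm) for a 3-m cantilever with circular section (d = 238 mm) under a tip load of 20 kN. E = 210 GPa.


I = pi * d^4 / 64 = pi * 238^4 / 64 = 157498973.25 mm^4
L = 3000.0 mm, P = 20000.0 N, E = 210000.0 MPa
delta = P * L^3 / (3 * E * I)
= 20000.0 * 3000.0^3 / (3 * 210000.0 * 157498973.25)
= 5.4422 mm

5.4422 mm


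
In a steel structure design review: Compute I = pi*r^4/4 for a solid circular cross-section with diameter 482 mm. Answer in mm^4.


r = d / 2 = 482 / 2 = 241.0 mm
I = pi * r^4 / 4 = pi * 241.0^4 / 4
= 2649464175.81 mm^4

2649464175.81 mm^4


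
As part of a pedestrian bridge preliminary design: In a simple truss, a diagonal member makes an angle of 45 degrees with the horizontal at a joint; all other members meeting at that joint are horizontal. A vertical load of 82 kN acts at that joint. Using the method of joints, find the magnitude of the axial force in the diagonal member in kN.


At the joint, only the diagonal has a vertical component, so vertical equilibrium gives:
F * sin(45) = 82
F = 82 / sin(45)
= 82 / 0.707107
= 115.97 kN

115.97 kN


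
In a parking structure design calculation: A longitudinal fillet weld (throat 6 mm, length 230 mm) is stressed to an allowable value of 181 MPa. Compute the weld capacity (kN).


Strength = throat * length * allowable stress
= 6 * 230 * 181 N
= 249780 N
= 249.78 kN

249.78 kN


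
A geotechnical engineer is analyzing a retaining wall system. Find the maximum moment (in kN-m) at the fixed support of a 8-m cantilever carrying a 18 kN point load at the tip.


For a cantilever with a point load at the free end:
M_max = P * L = 18 * 8 = 144 kN-m

144 kN-m


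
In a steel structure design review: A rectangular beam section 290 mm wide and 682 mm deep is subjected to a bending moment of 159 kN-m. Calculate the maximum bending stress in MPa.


I = b * h^3 / 12 = 290 * 682^3 / 12 = 7666018726.67 mm^4
y = h / 2 = 682 / 2 = 341.0 mm
M = 159 kN-m = 159000000.0 N-mm
sigma = M * y / I = 159000000.0 * 341.0 / 7666018726.67
= 7.07 MPa

7.07 MPa


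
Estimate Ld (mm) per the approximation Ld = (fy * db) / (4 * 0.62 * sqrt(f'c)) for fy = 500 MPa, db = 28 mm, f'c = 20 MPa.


Ld = (fy * db) / (4 * 0.62 * sqrt(f'c))
= (500 * 28) / (4 * 0.62 * sqrt(20))
= 14000 / 11.0909
= 1262.3 mm

1262.3 mm


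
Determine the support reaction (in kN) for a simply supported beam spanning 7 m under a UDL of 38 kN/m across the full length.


Total load = w * L = 38 * 7 = 266 kN
By symmetry, each reaction R = total / 2 = 266 / 2 = 133.0 kN

133.0 kN


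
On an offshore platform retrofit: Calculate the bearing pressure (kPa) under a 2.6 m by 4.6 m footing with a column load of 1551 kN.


A = 2.6 * 4.6 = 11.96 m^2
q = P / A = 1551 / 11.96
= 129.6823 kPa

129.6823 kPa


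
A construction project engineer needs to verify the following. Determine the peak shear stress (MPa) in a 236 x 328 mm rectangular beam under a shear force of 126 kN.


A = b * h = 236 * 328 = 77408 mm^2
V = 126 kN = 126000.0 N
tau_max = 1.5 * V / A = 1.5 * 126000.0 / 77408
= 2.4416 MPa

2.4416 MPa


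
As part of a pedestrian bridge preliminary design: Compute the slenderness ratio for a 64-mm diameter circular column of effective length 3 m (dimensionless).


Radius of gyration r = d / 4 = 64 / 4 = 16.0 mm
L_eff = 3000.0 mm
Slenderness ratio = L / r = 3000.0 / 16.0 = 187.5 (dimensionless)

187.5 (dimensionless)


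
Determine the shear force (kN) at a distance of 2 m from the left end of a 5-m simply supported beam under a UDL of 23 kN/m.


R_A = w * L / 2 = 23 * 5 / 2 = 57.5 kN
V(x) = R_A - w * x = 57.5 - 23 * 2
= 11.5 kN

11.5 kN


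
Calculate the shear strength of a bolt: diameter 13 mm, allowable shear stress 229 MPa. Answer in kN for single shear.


A = pi * d^2 / 4 = pi * 13^2 / 4 = 132.7323 mm^2
V = f_v * A / 1000 = 229 * 132.7323 / 1000
= 30.3957 kN

30.3957 kN


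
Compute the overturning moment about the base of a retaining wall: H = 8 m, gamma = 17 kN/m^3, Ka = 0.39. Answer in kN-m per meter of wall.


Pa = 0.5 * Ka * gamma * H^2
= 0.5 * 0.39 * 17 * 8^2
= 212.16 kN/m
Arm = H / 3 = 8 / 3 = 2.6667 m
Mo = Pa * arm = Pa * H / 3 = 212.16 * 8 / 3 = 565.76 kN-m/m

565.76 kN-m/m


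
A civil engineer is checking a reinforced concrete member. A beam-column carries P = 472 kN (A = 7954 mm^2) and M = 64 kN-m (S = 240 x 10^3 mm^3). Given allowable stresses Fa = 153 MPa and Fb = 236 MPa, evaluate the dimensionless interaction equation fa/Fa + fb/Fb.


f_a = P / A = 472000.0 / 7954 = 59.3412 MPa
f_b = M / S = 64000000.0 / 240000.0 = 266.6667 MPa
Ratio = f_a / Fa + f_b / Fb
= 59.3412 / 153 + 266.6667 / 236
= 1.5178 (dimensionless)

1.5178 (dimensionless)


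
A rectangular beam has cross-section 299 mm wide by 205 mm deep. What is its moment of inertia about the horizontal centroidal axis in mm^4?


I = b * h^3 / 12
= 299 * 205^3 / 12
= 299 * 8615125 / 12
= 214660197.92 mm^4

214660197.92 mm^4


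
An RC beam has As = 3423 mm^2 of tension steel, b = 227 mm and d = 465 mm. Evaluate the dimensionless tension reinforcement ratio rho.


rho = As / (b * d)
= 3423 / (227 * 465)
= 3423 / 105555
= 0.032429 (dimensionless)

0.032429 (dimensionless)


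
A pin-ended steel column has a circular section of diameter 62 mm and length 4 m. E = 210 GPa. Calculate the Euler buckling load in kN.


I = pi * d^4 / 64 = 725331.7 mm^4
L = 4000.0 mm
P_cr = pi^2 * E * I / L^2
= 9.8696 * 210000.0 * 725331.7 / 4000.0^2
= 93958.42 N = 93.9584 kN

93.9584 kN


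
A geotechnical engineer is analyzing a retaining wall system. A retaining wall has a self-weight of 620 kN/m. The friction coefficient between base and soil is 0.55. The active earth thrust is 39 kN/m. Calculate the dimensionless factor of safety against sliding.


Resisting force = mu * W = 0.55 * 620 = 341.0 kN/m
FOS = Resisting / Driving = 341.0 / 39
= 8.7436 (dimensionless)

8.7436 (dimensionless)


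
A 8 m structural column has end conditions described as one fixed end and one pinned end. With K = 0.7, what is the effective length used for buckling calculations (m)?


L_eff = K * L
= 0.7 * 8
= 5.6 m

5.6 m


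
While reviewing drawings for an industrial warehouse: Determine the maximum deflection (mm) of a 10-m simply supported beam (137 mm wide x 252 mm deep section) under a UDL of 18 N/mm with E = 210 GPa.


I = 137 * 252^3 / 12 = 182701008.0 mm^4
L = 10000.0 mm, w = 18 N/mm, E = 210000.0 MPa
delta = 5 * w * L^4 / (384 * E * I)
= 5 * 18 * 10000.0^4 / (384 * 210000.0 * 182701008.0)
= 61.0873 mm

61.0873 mm


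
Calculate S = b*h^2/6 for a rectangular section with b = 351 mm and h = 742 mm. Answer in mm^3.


S = b * h^2 / 6
= 351 * 742^2 / 6
= 351 * 550564 / 6
= 32207994.0 mm^3

32207994.0 mm^3


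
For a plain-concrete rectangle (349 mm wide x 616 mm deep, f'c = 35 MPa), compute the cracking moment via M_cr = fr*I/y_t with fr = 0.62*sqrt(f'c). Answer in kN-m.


fr = 0.62 * sqrt(35) = 0.62 * 5.9161 = 3.668 MPa
I = 349 * 616^3 / 12 = 6798080725.33 mm^4
y_t = 308.0 mm
M_cr = fr * I / y_t = 3.668 * 6798080725.33 / 308.0 N-mm
= 80.9583 kN-m

80.9583 kN-m


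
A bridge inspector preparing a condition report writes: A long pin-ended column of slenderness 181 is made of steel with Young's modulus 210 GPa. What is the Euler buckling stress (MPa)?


sigma_cr = pi^2 * E / lambda^2
= 9.8696 * 210000.0 / 181^2
= 9.8696 * 210000.0 / 32761
= 63.2648 MPa

63.2648 MPa


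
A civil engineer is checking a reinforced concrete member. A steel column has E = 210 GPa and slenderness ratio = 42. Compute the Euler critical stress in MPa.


sigma_cr = pi^2 * E / lambda^2
= 9.8696 * 210000.0 / 42^2
= 9.8696 * 210000.0 / 1764
= 1174.9529 MPa

1174.9529 MPa


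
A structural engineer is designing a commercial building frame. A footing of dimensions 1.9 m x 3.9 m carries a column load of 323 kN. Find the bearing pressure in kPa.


A = 1.9 * 3.9 = 7.41 m^2
q = P / A = 323 / 7.41
= 43.5897 kPa

43.5897 kPa


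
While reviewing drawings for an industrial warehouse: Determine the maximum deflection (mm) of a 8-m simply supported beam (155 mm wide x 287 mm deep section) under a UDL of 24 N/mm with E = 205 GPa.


I = 155 * 287^3 / 12 = 305348747.08 mm^4
L = 8000.0 mm, w = 24 N/mm, E = 205000.0 MPa
delta = 5 * w * L^4 / (384 * E * I)
= 5 * 24 * 8000.0^4 / (384 * 205000.0 * 305348747.08)
= 20.4484 mm

20.4484 mm


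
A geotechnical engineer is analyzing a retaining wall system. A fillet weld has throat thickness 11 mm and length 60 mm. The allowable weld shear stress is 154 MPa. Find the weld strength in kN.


Strength = throat * length * allowable stress
= 11 * 60 * 154 N
= 101640 N
= 101.64 kN

101.64 kN


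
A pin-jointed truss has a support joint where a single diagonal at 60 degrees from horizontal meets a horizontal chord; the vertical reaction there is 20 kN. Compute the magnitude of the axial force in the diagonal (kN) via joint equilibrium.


At the joint, only the diagonal has a vertical component, so vertical equilibrium gives:
F * sin(60) = 20
F = 20 / sin(60)
= 20 / 0.866025
= 23.09 kN

23.09 kN


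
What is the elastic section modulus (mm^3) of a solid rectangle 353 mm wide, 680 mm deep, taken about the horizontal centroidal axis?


S = b * h^2 / 6
= 353 * 680^2 / 6
= 353 * 462400 / 6
= 27204533.33 mm^3

27204533.33 mm^3


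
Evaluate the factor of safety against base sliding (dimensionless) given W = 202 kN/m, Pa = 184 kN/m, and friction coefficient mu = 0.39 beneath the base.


Resisting force = mu * W = 0.39 * 202 = 78.78 kN/m
FOS = Resisting / Driving = 78.78 / 184
= 0.4282 (dimensionless)

0.4282 (dimensionless)


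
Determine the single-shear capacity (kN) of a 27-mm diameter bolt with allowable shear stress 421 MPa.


A = pi * d^2 / 4 = pi * 27^2 / 4 = 572.5553 mm^2
V = f_v * A / 1000 = 421 * 572.5553 / 1000
= 241.0458 kN

241.0458 kN


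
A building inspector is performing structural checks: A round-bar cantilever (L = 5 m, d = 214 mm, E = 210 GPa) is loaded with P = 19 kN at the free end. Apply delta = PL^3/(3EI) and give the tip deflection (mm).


I = pi * d^4 / 64 = pi * 214^4 / 64 = 102949677.88 mm^4
L = 5000.0 mm, P = 19000.0 N, E = 210000.0 MPa
delta = P * L^3 / (3 * E * I)
= 19000.0 * 5000.0^3 / (3 * 210000.0 * 102949677.88)
= 36.6183 mm

36.6183 mm


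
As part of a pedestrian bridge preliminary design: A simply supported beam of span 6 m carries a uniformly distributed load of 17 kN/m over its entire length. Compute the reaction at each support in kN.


Total load = w * L = 17 * 6 = 102 kN
By symmetry, each reaction R = total / 2 = 102 / 2 = 51.0 kN

51.0 kN


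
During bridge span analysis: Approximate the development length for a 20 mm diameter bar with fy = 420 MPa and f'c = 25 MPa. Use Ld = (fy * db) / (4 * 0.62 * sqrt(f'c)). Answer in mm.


Ld = (fy * db) / (4 * 0.62 * sqrt(f'c))
= (420 * 20) / (4 * 0.62 * sqrt(25))
= 8400 / 12.4
= 677.42 mm

677.42 mm


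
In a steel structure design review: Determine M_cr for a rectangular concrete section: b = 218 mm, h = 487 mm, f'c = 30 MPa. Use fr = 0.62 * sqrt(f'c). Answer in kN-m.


fr = 0.62 * sqrt(30) = 0.62 * 5.4772 = 3.3959 MPa
I = 218 * 487^3 / 12 = 2098273671.17 mm^4
y_t = 243.5 mm
M_cr = fr * I / y_t = 3.3959 * 2098273671.17 / 243.5 N-mm
= 29.2628 kN-m

29.2628 kN-m


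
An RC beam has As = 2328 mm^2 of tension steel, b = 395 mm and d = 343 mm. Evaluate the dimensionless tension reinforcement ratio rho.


rho = As / (b * d)
= 2328 / (395 * 343)
= 2328 / 135485
= 0.017183 (dimensionless)

0.017183 (dimensionless)


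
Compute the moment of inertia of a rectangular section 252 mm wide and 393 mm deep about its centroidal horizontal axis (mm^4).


I = b * h^3 / 12
= 252 * 393^3 / 12
= 252 * 60698457 / 12
= 1274667597.0 mm^4

1274667597.0 mm^4


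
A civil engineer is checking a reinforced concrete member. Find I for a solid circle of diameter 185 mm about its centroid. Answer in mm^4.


r = d / 2 = 185 / 2 = 92.5 mm
I = pi * r^4 / 4 = pi * 92.5^4 / 4
= 57498539.35 mm^4

57498539.35 mm^4


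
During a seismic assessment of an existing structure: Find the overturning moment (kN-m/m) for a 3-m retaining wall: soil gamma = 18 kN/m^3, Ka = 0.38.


Pa = 0.5 * Ka * gamma * H^2
= 0.5 * 0.38 * 18 * 3^2
= 30.78 kN/m
Arm = H / 3 = 3 / 3 = 1.0 m
Mo = Pa * arm = Pa * H / 3 = 30.78 * 3 / 3 = 30.78 kN-m/m

30.78 kN-m/m


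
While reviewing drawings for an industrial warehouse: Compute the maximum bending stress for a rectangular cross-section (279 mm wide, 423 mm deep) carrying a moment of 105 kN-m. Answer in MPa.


I = b * h^3 / 12 = 279 * 423^3 / 12 = 1759721982.75 mm^4
y = h / 2 = 423 / 2 = 211.5 mm
M = 105 kN-m = 105000000.0 N-mm
sigma = M * y / I = 105000000.0 * 211.5 / 1759721982.75
= 12.62 MPa

12.62 MPa


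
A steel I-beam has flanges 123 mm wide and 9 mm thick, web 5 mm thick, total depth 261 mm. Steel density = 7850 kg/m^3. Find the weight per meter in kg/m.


A_flanges = 2 * 123 * 9 = 2214 mm^2
A_web = (261 - 2 * 9) * 5 = 1215 mm^2
A_total = 2214 + 1215 = 3429 mm^2 = 0.003429 m^2
Weight = rho * A = 7850 * 0.003429 = 26.9176 kg/m

26.9176 kg/m


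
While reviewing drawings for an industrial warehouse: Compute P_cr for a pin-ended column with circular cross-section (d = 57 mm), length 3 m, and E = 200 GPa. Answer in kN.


I = pi * d^4 / 64 = 518166.49 mm^4
L = 3000.0 mm
P_cr = pi^2 * E * I / L^2
= 9.8696 * 200000.0 * 518166.49 / 3000.0^2
= 113646.63 N = 113.6466 kN

113.6466 kN


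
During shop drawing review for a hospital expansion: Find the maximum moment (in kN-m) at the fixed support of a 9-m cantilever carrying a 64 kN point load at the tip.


For a cantilever with a point load at the free end:
M_max = P * L = 64 * 9 = 576 kN-m

576 kN-m


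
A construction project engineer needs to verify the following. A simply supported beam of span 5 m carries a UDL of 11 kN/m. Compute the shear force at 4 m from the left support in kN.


R_A = w * L / 2 = 11 * 5 / 2 = 27.5 kN
V(x) = R_A - w * x = 27.5 - 11 * 4
= -16.5 kN

-16.5 kN


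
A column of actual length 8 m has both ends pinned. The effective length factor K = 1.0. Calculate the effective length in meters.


L_eff = K * L
= 1.0 * 8
= 8.0 m

8.0 m


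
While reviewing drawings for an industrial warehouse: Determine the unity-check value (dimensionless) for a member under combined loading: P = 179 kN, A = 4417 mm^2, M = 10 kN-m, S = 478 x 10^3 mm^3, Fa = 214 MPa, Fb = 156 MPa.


f_a = P / A = 179000.0 / 4417 = 40.5252 MPa
f_b = M / S = 10000000.0 / 478000.0 = 20.9205 MPa
Ratio = f_a / Fa + f_b / Fb
= 40.5252 / 214 + 20.9205 / 156
= 0.3235 (dimensionless)

0.3235 (dimensionless)


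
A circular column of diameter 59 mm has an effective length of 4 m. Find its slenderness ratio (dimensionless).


Radius of gyration r = d / 4 = 59 / 4 = 14.75 mm
L_eff = 4000.0 mm
Slenderness ratio = L / r = 4000.0 / 14.75 = 271.19 (dimensionless)

271.19 (dimensionless)


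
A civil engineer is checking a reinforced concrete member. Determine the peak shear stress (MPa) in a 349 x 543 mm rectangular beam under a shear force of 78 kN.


A = b * h = 349 * 543 = 189507 mm^2
V = 78 kN = 78000.0 N
tau_max = 1.5 * V / A = 1.5 * 78000.0 / 189507
= 0.6174 MPa

0.6174 MPa


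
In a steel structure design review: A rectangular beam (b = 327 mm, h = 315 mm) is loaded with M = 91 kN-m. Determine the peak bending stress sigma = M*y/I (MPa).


I = b * h^3 / 12 = 327 * 315^3 / 12 = 851722593.75 mm^4
y = h / 2 = 315 / 2 = 157.5 mm
M = 91 kN-m = 91000000.0 N-mm
sigma = M * y / I = 91000000.0 * 157.5 / 851722593.75
= 16.83 MPa

16.83 MPa


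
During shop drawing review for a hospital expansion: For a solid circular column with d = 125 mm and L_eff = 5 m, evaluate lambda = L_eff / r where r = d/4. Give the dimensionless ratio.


Radius of gyration r = d / 4 = 125 / 4 = 31.25 mm
L_eff = 5000.0 mm
Slenderness ratio = L / r = 5000.0 / 31.25 = 160.0 (dimensionless)

160.0 (dimensionless)


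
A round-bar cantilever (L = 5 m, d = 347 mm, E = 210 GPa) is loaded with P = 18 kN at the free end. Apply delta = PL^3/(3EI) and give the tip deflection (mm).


I = pi * d^4 / 64 = pi * 347^4 / 64 = 711684976.18 mm^4
L = 5000.0 mm, P = 18000.0 N, E = 210000.0 MPa
delta = P * L^3 / (3 * E * I)
= 18000.0 * 5000.0^3 / (3 * 210000.0 * 711684976.18)
= 5.0183 mm

5.0183 mm


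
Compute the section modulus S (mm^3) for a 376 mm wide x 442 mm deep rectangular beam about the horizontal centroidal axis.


S = b * h^2 / 6
= 376 * 442^2 / 6
= 376 * 195364 / 6
= 12242810.67 mm^3

12242810.67 mm^3


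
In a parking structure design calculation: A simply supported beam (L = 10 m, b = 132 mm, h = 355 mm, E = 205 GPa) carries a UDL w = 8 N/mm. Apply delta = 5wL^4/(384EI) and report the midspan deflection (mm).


I = 132 * 355^3 / 12 = 492127625.0 mm^4
L = 10000.0 mm, w = 8 N/mm, E = 205000.0 MPa
delta = 5 * w * L^4 / (384 * E * I)
= 5 * 8 * 10000.0^4 / (384 * 205000.0 * 492127625.0)
= 10.3252 mm

10.3252 mm


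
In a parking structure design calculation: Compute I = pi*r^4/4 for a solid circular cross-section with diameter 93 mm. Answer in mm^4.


r = d / 2 = 93 / 2 = 46.5 mm
I = pi * r^4 / 4 = pi * 46.5^4 / 4
= 3671991.72 mm^4

3671991.72 mm^4


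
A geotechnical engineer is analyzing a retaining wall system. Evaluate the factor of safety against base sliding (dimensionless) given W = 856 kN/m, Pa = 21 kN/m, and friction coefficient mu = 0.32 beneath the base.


Resisting force = mu * W = 0.32 * 856 = 273.92 kN/m
FOS = Resisting / Driving = 273.92 / 21
= 13.0438 (dimensionless)

13.0438 (dimensionless)


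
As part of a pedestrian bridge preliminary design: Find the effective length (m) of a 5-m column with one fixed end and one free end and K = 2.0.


L_eff = K * L
= 2.0 * 5
= 10.0 m

10.0 m


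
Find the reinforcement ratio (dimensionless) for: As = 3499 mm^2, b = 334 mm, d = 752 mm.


rho = As / (b * d)
= 3499 / (334 * 752)
= 3499 / 251168
= 0.013931 (dimensionless)

0.013931 (dimensionless)


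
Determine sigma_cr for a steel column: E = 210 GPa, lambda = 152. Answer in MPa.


sigma_cr = pi^2 * E / lambda^2
= 9.8696 * 210000.0 / 152^2
= 9.8696 * 210000.0 / 23104
= 89.7081 MPa

89.7081 MPa


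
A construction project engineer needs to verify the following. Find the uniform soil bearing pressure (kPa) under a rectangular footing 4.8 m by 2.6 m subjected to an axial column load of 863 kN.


A = 4.8 * 2.6 = 12.48 m^2
q = P / A = 863 / 12.48
= 69.1506 kPa

69.1506 kPa


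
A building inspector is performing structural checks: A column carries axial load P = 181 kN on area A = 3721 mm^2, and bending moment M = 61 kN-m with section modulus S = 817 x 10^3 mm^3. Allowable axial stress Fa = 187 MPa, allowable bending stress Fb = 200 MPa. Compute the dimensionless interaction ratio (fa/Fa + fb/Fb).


f_a = P / A = 181000.0 / 3721 = 48.6428 MPa
f_b = M / S = 61000000.0 / 817000.0 = 74.6634 MPa
Ratio = f_a / Fa + f_b / Fb
= 48.6428 / 187 + 74.6634 / 200
= 0.6334 (dimensionless)

0.6334 (dimensionless)


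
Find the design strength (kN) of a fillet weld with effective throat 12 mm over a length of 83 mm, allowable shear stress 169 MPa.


Strength = throat * length * allowable stress
= 12 * 83 * 169 N
= 168324 N
= 168.32 kN

168.32 kN


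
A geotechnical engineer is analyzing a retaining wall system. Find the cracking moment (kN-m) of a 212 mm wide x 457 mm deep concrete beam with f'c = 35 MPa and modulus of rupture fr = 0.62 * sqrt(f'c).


fr = 0.62 * sqrt(35) = 0.62 * 5.9161 = 3.668 MPa
I = 212 * 457^3 / 12 = 1686177209.67 mm^4
y_t = 228.5 mm
M_cr = fr * I / y_t = 3.668 * 1686177209.67 / 228.5 N-mm
= 27.0672 kN-m

27.0672 kN-m


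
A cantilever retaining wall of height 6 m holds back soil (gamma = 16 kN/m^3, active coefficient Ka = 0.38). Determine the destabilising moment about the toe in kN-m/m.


Pa = 0.5 * Ka * gamma * H^2
= 0.5 * 0.38 * 16 * 6^2
= 109.44 kN/m
Arm = H / 3 = 6 / 3 = 2.0 m
Mo = Pa * arm = Pa * H / 3 = 109.44 * 6 / 3 = 218.88 kN-m/m

218.88 kN-m/m


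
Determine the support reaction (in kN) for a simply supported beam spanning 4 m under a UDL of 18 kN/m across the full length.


Total load = w * L = 18 * 4 = 72 kN
By symmetry, each reaction R = total / 2 = 72 / 2 = 36.0 kN

36.0 kN


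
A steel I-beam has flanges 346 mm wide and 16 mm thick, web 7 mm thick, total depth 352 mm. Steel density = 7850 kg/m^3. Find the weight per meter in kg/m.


A_flanges = 2 * 346 * 16 = 11072 mm^2
A_web = (352 - 2 * 16) * 7 = 2240 mm^2
A_total = 11072 + 2240 = 13312 mm^2 = 0.013312 m^2
Weight = rho * A = 7850 * 0.013312 = 104.4992 kg/m

104.4992 kg/m


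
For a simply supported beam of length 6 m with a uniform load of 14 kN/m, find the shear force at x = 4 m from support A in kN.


R_A = w * L / 2 = 14 * 6 / 2 = 42.0 kN
V(x) = R_A - w * x = 42.0 - 14 * 4
= -14.0 kN

-14.0 kN


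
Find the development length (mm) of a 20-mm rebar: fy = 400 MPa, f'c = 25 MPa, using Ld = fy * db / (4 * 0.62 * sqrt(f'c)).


Ld = (fy * db) / (4 * 0.62 * sqrt(f'c))
= (400 * 20) / (4 * 0.62 * sqrt(25))
= 8000 / 12.4
= 645.16 mm

645.16 mm


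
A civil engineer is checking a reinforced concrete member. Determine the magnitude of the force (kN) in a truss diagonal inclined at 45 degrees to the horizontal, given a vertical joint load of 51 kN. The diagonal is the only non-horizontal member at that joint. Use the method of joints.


At the joint, only the diagonal has a vertical component, so vertical equilibrium gives:
F * sin(45) = 51
F = 51 / sin(45)
= 51 / 0.707107
= 72.12 kN

72.12 kN


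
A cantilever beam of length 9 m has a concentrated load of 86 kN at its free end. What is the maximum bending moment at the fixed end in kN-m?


For a cantilever with a point load at the free end:
M_max = P * L = 86 * 9 = 774 kN-m

774 kN-m


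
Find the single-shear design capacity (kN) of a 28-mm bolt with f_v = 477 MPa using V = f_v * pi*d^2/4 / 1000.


A = pi * d^2 / 4 = pi * 28^2 / 4 = 615.7522 mm^2
V = f_v * A / 1000 = 477 * 615.7522 / 1000
= 293.7138 kN

293.7138 kN


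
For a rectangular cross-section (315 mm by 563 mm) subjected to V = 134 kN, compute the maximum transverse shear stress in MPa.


A = b * h = 315 * 563 = 177345 mm^2
V = 134 kN = 134000.0 N
tau_max = 1.5 * V / A = 1.5 * 134000.0 / 177345
= 1.1334 MPa

1.1334 MPa


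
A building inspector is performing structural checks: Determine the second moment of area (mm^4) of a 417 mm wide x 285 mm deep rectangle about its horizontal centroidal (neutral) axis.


I = b * h^3 / 12
= 417 * 285^3 / 12
= 417 * 23149125 / 12
= 804432093.75 mm^4

804432093.75 mm^4


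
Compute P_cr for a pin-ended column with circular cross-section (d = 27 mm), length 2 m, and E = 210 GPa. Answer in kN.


I = pi * d^4 / 64 = 26087.05 mm^4
L = 2000.0 mm
P_cr = pi^2 * E * I / L^2
= 9.8696 * 210000.0 * 26087.05 / 2000.0^2
= 13517.11 N = 13.5171 kN

13.5171 kN


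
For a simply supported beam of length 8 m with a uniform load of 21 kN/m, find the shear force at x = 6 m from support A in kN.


R_A = w * L / 2 = 21 * 8 / 2 = 84.0 kN
V(x) = R_A - w * x = 84.0 - 21 * 6
= -42.0 kN

-42.0 kN


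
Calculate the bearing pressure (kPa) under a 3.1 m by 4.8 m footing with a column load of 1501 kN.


A = 3.1 * 4.8 = 14.88 m^2
q = P / A = 1501 / 14.88
= 100.8737 kPa

100.8737 kPa


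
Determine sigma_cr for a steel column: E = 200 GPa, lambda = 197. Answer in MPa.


sigma_cr = pi^2 * E / lambda^2
= 9.8696 * 200000.0 / 197^2
= 9.8696 * 200000.0 / 38809
= 50.8625 MPa

50.8625 MPa


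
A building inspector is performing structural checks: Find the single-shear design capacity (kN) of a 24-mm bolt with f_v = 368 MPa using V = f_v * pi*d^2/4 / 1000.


A = pi * d^2 / 4 = pi * 24^2 / 4 = 452.3893 mm^2
V = f_v * A / 1000 = 368 * 452.3893 / 1000
= 166.4793 kN

166.4793 kN


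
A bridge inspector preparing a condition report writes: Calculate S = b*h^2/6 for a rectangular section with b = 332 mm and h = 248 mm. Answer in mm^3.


S = b * h^2 / 6
= 332 * 248^2 / 6
= 332 * 61504 / 6
= 3403221.33 mm^3

3403221.33 mm^3


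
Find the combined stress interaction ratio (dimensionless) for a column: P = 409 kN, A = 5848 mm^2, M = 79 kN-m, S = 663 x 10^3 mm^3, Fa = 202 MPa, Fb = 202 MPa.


f_a = P / A = 409000.0 / 5848 = 69.9384 MPa
f_b = M / S = 79000000.0 / 663000.0 = 119.1554 MPa
Ratio = f_a / Fa + f_b / Fb
= 69.9384 / 202 + 119.1554 / 202
= 0.9361 (dimensionless)

0.9361 (dimensionless)


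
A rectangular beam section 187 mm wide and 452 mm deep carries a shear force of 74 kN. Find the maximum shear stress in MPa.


A = b * h = 187 * 452 = 84524 mm^2
V = 74 kN = 74000.0 N
tau_max = 1.5 * V / A = 1.5 * 74000.0 / 84524
= 1.3132 MPa

1.3132 MPa


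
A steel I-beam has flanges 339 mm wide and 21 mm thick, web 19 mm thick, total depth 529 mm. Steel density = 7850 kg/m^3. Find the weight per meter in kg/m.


A_flanges = 2 * 339 * 21 = 14238 mm^2
A_web = (529 - 2 * 21) * 19 = 9253 mm^2
A_total = 14238 + 9253 = 23491 mm^2 = 0.023491 m^2
Weight = rho * A = 7850 * 0.023491 = 184.4043 kg/m

184.4043 kg/m


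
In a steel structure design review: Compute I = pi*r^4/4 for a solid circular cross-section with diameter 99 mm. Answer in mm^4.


r = d / 2 = 99 / 2 = 49.5 mm
I = pi * r^4 / 4 = pi * 49.5^4 / 4
= 4715314.64 mm^4

4715314.64 mm^4


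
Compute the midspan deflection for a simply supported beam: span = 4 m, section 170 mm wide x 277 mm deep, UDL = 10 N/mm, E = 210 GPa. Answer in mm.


I = 170 * 277^3 / 12 = 301097384.17 mm^4
L = 4000.0 mm, w = 10 N/mm, E = 210000.0 MPa
delta = 5 * w * L^4 / (384 * E * I)
= 5 * 10 * 4000.0^4 / (384 * 210000.0 * 301097384.17)
= 0.5272 mm

0.5272 mm


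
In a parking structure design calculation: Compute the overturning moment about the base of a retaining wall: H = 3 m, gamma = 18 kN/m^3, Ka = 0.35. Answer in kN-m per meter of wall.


Pa = 0.5 * Ka * gamma * H^2
= 0.5 * 0.35 * 18 * 3^2
= 28.35 kN/m
Arm = H / 3 = 3 / 3 = 1.0 m
Mo = Pa * arm = Pa * H / 3 = 28.35 * 3 / 3 = 28.35 kN-m/m

28.35 kN-m/m


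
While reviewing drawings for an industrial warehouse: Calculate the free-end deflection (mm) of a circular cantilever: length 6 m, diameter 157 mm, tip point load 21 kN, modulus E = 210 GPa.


I = pi * d^4 / 64 = pi * 157^4 / 64 = 29824179.76 mm^4
L = 6000.0 mm, P = 21000.0 N, E = 210000.0 MPa
delta = P * L^3 / (3 * E * I)
= 21000.0 * 6000.0^3 / (3 * 210000.0 * 29824179.76)
= 241.4149 mm

241.4149 mm


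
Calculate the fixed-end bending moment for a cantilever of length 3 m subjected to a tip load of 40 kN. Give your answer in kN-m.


For a cantilever with a point load at the free end:
M_max = P * L = 40 * 3 = 120 kN-m

120 kN-m


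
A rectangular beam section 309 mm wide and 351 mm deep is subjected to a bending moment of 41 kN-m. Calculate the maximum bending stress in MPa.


I = b * h^3 / 12 = 309 * 351^3 / 12 = 1113521438.25 mm^4
y = h / 2 = 351 / 2 = 175.5 mm
M = 41 kN-m = 41000000.0 N-mm
sigma = M * y / I = 41000000.0 * 175.5 / 1113521438.25
= 6.46 MPa

6.46 MPa


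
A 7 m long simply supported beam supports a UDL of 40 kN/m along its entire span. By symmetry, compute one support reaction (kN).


Total load = w * L = 40 * 7 = 280 kN
By symmetry, each reaction R = total / 2 = 280 / 2 = 140.0 kN

140.0 kN


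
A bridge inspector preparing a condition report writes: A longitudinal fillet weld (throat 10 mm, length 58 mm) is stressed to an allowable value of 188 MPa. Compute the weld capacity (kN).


Strength = throat * length * allowable stress
= 10 * 58 * 188 N
= 109040 N
= 109.04 kN

109.04 kN


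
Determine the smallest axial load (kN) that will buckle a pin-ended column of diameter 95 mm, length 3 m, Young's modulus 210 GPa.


I = pi * d^4 / 64 = 3998198.21 mm^4
L = 3000.0 mm
P_cr = pi^2 * E * I / L^2
= 9.8696 * 210000.0 * 3998198.21 / 3000.0^2
= 920748.14 N = 920.7481 kN

920.7481 kN


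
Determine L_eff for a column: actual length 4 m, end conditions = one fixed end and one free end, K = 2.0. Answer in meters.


L_eff = K * L
= 2.0 * 4
= 8.0 m

8.0 m


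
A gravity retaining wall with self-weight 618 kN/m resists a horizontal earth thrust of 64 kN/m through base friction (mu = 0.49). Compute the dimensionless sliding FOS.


Resisting force = mu * W = 0.49 * 618 = 302.82 kN/m
FOS = Resisting / Driving = 302.82 / 64
= 4.7316 (dimensionless)

4.7316 (dimensionless)


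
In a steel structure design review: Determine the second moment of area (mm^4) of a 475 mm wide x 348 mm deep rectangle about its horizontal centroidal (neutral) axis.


I = b * h^3 / 12
= 475 * 348^3 / 12
= 475 * 42144192 / 12
= 1668207600.0 mm^4

1668207600.0 mm^4


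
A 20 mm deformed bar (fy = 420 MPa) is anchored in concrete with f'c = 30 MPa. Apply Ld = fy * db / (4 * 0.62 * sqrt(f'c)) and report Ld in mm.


Ld = (fy * db) / (4 * 0.62 * sqrt(f'c))
= (420 * 20) / (4 * 0.62 * sqrt(30))
= 8400 / 13.5835
= 618.4 mm

618.4 mm


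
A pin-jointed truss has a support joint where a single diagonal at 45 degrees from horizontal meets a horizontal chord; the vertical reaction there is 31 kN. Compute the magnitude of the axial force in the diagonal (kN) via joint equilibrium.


At the joint, only the diagonal has a vertical component, so vertical equilibrium gives:
F * sin(45) = 31
F = 31 / sin(45)
= 31 / 0.707107
= 43.84 kN

43.84 kN


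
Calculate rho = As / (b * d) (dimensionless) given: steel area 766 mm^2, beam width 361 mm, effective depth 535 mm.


rho = As / (b * d)
= 766 / (361 * 535)
= 766 / 193135
= 0.003966 (dimensionless)

0.003966 (dimensionless)


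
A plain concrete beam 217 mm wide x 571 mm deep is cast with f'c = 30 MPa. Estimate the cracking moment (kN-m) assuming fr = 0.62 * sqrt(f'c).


fr = 0.62 * sqrt(30) = 0.62 * 5.4772 = 3.3959 MPa
I = 217 * 571^3 / 12 = 3366563515.58 mm^4
y_t = 285.5 mm
M_cr = fr * I / y_t = 3.3959 * 3366563515.58 / 285.5 N-mm
= 40.0436 kN-m

40.0436 kN-m


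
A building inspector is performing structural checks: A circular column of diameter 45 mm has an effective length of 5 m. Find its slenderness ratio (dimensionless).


Radius of gyration r = d / 4 = 45 / 4 = 11.25 mm
L_eff = 5000.0 mm
Slenderness ratio = L / r = 5000.0 / 11.25 = 444.44 (dimensionless)

444.44 (dimensionless)


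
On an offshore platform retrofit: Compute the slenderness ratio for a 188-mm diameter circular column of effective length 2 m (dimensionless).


Radius of gyration r = d / 4 = 188 / 4 = 47.0 mm
L_eff = 2000.0 mm
Slenderness ratio = L / r = 2000.0 / 47.0 = 42.55 (dimensionless)

42.55 (dimensionless)


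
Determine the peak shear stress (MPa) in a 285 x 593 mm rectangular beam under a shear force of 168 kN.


A = b * h = 285 * 593 = 169005 mm^2
V = 168 kN = 168000.0 N
tau_max = 1.5 * V / A = 1.5 * 168000.0 / 169005
= 1.4911 MPa

1.4911 MPa


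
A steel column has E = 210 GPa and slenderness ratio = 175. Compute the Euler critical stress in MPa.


sigma_cr = pi^2 * E / lambda^2
= 9.8696 * 210000.0 / 175^2
= 9.8696 * 210000.0 / 30625
= 67.6773 MPa

67.6773 MPa


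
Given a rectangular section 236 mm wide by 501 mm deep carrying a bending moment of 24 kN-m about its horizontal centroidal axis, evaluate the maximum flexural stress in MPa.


I = b * h^3 / 12 = 236 * 501^3 / 12 = 2473112853.0 mm^4
y = h / 2 = 501 / 2 = 250.5 mm
M = 24 kN-m = 24000000.0 N-mm
sigma = M * y / I = 24000000.0 * 250.5 / 2473112853.0
= 2.43 MPa

2.43 MPa


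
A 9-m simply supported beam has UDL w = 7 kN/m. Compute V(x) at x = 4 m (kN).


R_A = w * L / 2 = 7 * 9 / 2 = 31.5 kN
V(x) = R_A - w * x = 31.5 - 7 * 4
= 3.5 kN

3.5 kN


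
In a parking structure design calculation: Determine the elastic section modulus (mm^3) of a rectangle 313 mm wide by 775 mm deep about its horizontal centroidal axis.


S = b * h^2 / 6
= 313 * 775^2 / 6
= 313 * 600625 / 6
= 31332604.17 mm^3

31332604.17 mm^3
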